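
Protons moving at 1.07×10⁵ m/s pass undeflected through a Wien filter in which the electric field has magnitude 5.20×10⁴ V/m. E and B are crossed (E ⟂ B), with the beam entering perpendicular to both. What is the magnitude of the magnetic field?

Balance of forces in the selector: qE = qvB ⇒ B = E/v.
B = 5.20×10⁴/1.07×10⁵ = 0.486 T.

B = 0.486 T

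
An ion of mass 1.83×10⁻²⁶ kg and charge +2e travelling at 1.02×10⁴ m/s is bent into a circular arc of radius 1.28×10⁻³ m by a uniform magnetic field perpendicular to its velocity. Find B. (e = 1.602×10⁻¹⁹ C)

B ≈ 0.455 T

From |q|vB = mv²/r, B = mv/(|q|r).
B = (1.83×10⁻²⁶)(1.02×10⁴)/((3.204×10⁻¹⁹)(1.28×10⁻³)) ≈ 0.455 T.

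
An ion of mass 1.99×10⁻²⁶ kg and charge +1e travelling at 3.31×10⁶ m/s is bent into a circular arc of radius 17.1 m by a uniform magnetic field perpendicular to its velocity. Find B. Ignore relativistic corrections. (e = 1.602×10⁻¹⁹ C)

From |q|vB = mv²/r, B = mv/(|q|r).
B = (1.99×10⁻²⁶)(3.31×10⁶)/((1.602×10⁻¹⁹)(17.1)) ≈ 0.0240 T.

B ≈ 0.0240 T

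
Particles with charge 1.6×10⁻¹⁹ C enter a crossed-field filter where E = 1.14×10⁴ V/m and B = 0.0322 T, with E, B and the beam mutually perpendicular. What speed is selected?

Zero net Lorentz force requires |qE| = |q v×B|, i.e. E = vB.
v = E/B = 1.14×10⁴/0.0322 = 3.54×10⁵ m/s.

v = 3.54×10⁵ m/s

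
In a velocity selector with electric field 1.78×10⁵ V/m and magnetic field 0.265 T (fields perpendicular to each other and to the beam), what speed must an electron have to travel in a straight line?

Zero net Lorentz force requires |qE| = |q v×B|, i.e. E = vB.
v = E/B = 1.78×10⁵/0.265 = 6.72×10⁵ m/s.

v = 6.72×10⁵ m/s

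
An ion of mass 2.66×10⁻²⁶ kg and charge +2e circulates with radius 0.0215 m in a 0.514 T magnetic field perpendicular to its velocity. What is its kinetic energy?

KE ≈ 1470 eV

v = |q|Br/m, then KE = ½mv² = (qBr)²/(2m).
v = (3.204×10⁻¹⁹)(0.514)(0.0215)/2.66×10⁻²⁶ ≈ 1.331×10⁵ m/s.
KE = ½(2.66×10⁻²⁶)(1.331×10⁵)² ≈ 2.36×10⁻¹⁶ J = 1470 eV.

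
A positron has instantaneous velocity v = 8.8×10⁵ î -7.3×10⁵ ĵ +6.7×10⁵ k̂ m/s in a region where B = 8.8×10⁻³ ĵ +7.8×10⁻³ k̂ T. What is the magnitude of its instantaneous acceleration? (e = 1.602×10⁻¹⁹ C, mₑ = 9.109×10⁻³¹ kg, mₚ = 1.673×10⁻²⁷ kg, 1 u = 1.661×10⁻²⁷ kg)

v×B = (-1.16×10⁴, -6860, 7740) N/C.
F = q v×B = (1.602×10⁻¹⁹ C)·(-1.16×10⁴, -6860, 7740) = (-1.86×10⁻¹⁵, -1.10×10⁻¹⁵, 1.24×10⁻¹⁵) N.
|a| = |F|/m = 2.489×10⁻¹⁵/9.109×10⁻³¹ ≈ 2.73×10¹⁵ m/s².

|a| ≈ 2.73×10¹⁵ m/s²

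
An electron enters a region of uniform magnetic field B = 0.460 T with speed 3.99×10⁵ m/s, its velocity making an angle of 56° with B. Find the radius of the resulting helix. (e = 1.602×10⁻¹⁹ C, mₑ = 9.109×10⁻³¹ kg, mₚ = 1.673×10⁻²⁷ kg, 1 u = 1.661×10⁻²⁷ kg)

v⊥ = v sinθ = 3.99×10⁵·sin56° ≈ 3.308×10⁵ m/s.
r = m v⊥/(|q|B) = (9.109×10⁻³¹)(3.308×10⁵)/((1.602×10⁻¹⁹)(0.460)) ≈ 4.09×10⁻⁶ m.

r ≈ 4.09×10⁻⁶ m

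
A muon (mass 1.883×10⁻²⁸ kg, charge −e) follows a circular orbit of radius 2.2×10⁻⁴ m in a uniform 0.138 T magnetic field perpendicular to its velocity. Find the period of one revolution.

The cyclotron period depends only on m, q, B: T = 2πm/(|q|B).
T = 2π(1.883×10⁻²⁸)/((1.602×10⁻¹⁹)(0.138)) ≈ 5.35×10⁻⁸ s.

T ≈ 5.35×10⁻⁸ s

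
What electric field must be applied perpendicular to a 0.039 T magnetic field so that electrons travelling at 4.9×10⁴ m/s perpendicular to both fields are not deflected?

E = 1900 V/m

For straight-line motion qE = qvB, so E = vB.
E = 4.9×10⁴ × 0.039 = 1900 V/m.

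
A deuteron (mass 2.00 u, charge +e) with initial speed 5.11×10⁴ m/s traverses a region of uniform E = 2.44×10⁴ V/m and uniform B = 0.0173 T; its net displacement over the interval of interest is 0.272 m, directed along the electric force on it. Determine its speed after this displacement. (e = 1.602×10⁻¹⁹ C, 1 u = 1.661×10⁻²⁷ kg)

v_f ≈ 8.02×10⁵ m/s

B does no work; ΔKE = |q|E d.
½mv_f² = ½mv₀² + |q|Ed = ½(3.322×10⁻²⁷)(5.11×10⁴)² + (1.602×10⁻¹⁹)(2.44×10⁴)(0.272) ≈ 4.337×10⁻¹⁸ J + 1.063×10⁻¹⁵ J ≈ 1.068×10⁻¹⁵ J.
v_f = √(2·1.068×10⁻¹⁵/3.322×10⁻²⁷) ≈ 8.02×10⁵ m/s.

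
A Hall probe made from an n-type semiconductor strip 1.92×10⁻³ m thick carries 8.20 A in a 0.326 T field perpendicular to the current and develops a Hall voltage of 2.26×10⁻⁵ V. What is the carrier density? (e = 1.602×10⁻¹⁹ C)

From V_H = IB/(n e t), n = IB/(V_H e t).
n = (8.20)(0.326)/((2.26×10⁻⁵)(1.602×10⁻¹⁹)(1.92×10⁻³)) ≈ 3.85×10²⁶ m⁻³.

n ≈ 3.85×10²⁶ m⁻³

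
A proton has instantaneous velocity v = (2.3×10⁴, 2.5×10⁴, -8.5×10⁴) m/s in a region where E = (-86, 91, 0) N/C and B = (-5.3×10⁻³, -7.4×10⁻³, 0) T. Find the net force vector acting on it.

F ≈ (-1.15×10⁻¹⁶, 8.67×10⁻¹⁷, -6.04×10⁻¹⁸) N

v×B = (-629, 450, -37.7) N/C.
E + v×B = (-715, 542, -37.7) N/C.
F = q(E + v×B) = (1.602×10⁻¹⁹ C)·(-715, 542, -37.7) = (-1.15×10⁻¹⁶, 8.67×10⁻¹⁷, -6.04×10⁻¹⁸) N.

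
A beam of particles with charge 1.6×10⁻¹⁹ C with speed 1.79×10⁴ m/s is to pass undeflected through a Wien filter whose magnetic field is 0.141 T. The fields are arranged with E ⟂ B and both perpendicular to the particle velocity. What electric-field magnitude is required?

E = 2520 V/m

For straight-line motion qE = qvB, so E = vB.
E = 1.79×10⁴ × 0.141 = 2520 V/m.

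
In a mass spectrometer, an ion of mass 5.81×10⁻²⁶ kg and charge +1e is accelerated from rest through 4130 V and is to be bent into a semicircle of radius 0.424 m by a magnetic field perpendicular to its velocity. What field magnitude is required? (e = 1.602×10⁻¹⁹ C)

v = √(2|q|V/m) = √(2·1.602×10⁻¹⁹·4130/5.81×10⁻²⁶) ≈ 1.509×10⁵ m/s.
B = mv/(|q|r) = (5.81×10⁻²⁶)(1.509×10⁵)/((1.602×10⁻¹⁹)(0.424)) ≈ 0.129 T.

B ≈ 0.129 T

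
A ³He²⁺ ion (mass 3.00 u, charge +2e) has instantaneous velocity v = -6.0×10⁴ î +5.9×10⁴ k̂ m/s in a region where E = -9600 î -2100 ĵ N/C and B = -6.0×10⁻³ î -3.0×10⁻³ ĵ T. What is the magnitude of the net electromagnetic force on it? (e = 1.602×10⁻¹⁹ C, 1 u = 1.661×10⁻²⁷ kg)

|F| ≈ 3.12×10⁻¹⁵ N

v×B = (177, -354, 180) N/C.
E + v×B = (-9420, -2450, 180) N/C.
F = q(E + v×B) = (3.204×10⁻¹⁹ C)·(-9420, -2450, 180) = (-3.02×10⁻¹⁵, -7.86×10⁻¹⁶, 5.77×10⁻¹⁷) N.
|F| = 3.12×10⁻¹⁵ N.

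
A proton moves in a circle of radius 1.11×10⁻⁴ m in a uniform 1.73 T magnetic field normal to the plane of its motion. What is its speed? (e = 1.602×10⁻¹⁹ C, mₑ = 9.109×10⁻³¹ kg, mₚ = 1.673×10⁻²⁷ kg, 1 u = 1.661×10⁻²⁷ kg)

v ≈ 1.84×10⁴ m/s

From |q|vB = mv²/r, v = |q|Br/m.
v = (1.602×10⁻¹⁹)(1.73)(1.11×10⁻⁴)/1.673×10⁻²⁷ ≈ 1.84×10⁴ m/s.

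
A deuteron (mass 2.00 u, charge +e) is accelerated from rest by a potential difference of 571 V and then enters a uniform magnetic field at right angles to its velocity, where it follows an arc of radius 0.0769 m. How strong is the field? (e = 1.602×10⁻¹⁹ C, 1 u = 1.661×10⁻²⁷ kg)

B ≈ 0.0633 T

v = √(2|q|V/m) = √(2·1.602×10⁻¹⁹·571/3.322×10⁻²⁷) ≈ 2.347×10⁵ m/s.
B = mv/(|q|r) = (3.322×10⁻²⁷)(2.347×10⁵)/((1.602×10⁻¹⁹)(0.0769)) ≈ 0.0633 T.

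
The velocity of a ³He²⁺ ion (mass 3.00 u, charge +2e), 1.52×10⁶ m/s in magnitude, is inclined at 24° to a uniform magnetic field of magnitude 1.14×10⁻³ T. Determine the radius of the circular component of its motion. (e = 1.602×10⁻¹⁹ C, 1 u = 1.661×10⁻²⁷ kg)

v⊥ = v sinθ = 1.52×10⁶·sin24° ≈ 6.182×10⁵ m/s.
r = m v⊥/(|q|B) = (4.983×10⁻²⁷)(6.182×10⁵)/((3.204×10⁻¹⁹)(1.14×10⁻³)) ≈ 8.43 m.

r ≈ 8.43 m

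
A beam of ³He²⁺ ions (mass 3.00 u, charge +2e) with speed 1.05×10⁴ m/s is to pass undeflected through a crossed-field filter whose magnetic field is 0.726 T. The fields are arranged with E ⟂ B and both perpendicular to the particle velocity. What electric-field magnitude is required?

E = 7620 V/m

For straight-line motion qE = qvB, so E = vB.
E = 1.05×10⁴ × 0.726 = 7620 V/m.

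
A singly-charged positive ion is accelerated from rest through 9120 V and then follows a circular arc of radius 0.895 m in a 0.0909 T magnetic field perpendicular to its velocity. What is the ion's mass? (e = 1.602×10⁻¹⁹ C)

Combine |q|V = ½mv² and r = mv/(|q|B): eliminate v to get m = qB²r²/(2V).
m = (1.602×10⁻¹⁹)(0.0909)²(0.895)²/(2·9120) ≈ 5.81×10⁻²⁶ kg.

m ≈ 5.81×10⁻²⁶ kg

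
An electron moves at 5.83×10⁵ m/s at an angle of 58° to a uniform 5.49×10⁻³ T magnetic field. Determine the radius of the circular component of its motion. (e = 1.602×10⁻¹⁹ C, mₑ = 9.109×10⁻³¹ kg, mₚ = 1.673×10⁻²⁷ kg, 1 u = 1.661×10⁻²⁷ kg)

r ≈ 5.12×10⁻⁴ m

v⊥ = v sinθ = 5.83×10⁵·sin58° ≈ 4.944×10⁵ m/s.
r = m v⊥/(|q|B) = (9.109×10⁻³¹)(4.944×10⁵)/((1.602×10⁻¹⁹)(5.49×10⁻³)) ≈ 5.12×10⁻⁴ m.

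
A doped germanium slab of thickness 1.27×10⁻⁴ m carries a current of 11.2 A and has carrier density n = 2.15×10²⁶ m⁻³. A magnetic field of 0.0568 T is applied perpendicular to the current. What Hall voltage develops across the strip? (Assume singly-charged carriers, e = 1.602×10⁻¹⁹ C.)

V_H = IB/(n e t).
V_H = (11.2)(0.0568)/((2.15×10²⁶)(1.602×10⁻¹⁹)(1.27×10⁻⁴)) ≈ 1.45×10⁻⁴ V.

V_H ≈ 1.45×10⁻⁴ V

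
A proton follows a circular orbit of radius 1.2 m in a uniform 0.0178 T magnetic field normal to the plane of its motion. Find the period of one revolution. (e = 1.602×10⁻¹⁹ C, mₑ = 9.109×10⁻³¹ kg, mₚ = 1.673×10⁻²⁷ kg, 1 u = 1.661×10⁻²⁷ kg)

The cyclotron period depends only on m, q, B: T = 2πm/(|q|B).
T = 2π(1.673×10⁻²⁷)/((1.602×10⁻¹⁹)(0.0178)) ≈ 3.69×10⁻⁶ s.

T ≈ 3.69×10⁻⁶ s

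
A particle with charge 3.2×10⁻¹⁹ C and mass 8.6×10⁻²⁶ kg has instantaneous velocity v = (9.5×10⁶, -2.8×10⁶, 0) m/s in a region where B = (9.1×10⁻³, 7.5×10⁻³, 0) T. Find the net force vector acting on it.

v×B = (0, 0, 9.67×10⁴) N/C.
F = q v×B = (3.2×10⁻¹⁹ C)·(0, 0, 9.67×10⁴) = (0, 0, 3.10×10⁻¹⁴) N.

F ≈ (0, 0, 3.10×10⁻¹⁴) N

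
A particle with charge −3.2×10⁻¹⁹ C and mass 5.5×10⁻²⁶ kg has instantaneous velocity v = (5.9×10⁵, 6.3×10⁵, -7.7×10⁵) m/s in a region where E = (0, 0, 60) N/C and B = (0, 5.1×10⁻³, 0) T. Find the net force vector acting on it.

v×B = (3930, 0, 3010) N/C.
E + v×B = (3930, 0, 3070) N/C.
F = q(E + v×B) = (−3.2×10⁻¹⁹ C)·(3930, 0, 3070) = (-1.26×10⁻¹⁵, 0, -9.82×10⁻¹⁶) N.

F ≈ (-1.26×10⁻¹⁵, 0, -9.82×10⁻¹⁶) N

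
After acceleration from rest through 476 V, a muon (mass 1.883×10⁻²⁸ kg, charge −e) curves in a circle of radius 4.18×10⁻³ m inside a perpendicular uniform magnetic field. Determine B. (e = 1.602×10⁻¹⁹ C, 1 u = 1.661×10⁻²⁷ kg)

v = √(2|q|V/m) = √(2·1.602×10⁻¹⁹·476/1.883×10⁻²⁸) ≈ 9.000×10⁵ m/s.
B = mv/(|q|r) = (1.883×10⁻²⁸)(9.000×10⁵)/((1.602×10⁻¹⁹)(4.18×10⁻³)) ≈ 0.253 T.

B ≈ 0.253 T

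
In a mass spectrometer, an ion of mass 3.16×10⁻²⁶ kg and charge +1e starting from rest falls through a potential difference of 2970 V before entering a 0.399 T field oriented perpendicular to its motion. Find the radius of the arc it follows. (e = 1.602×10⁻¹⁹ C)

Acceleration: |q|V = ½mv² ⇒ v = √(2|q|V/m) = √(2·1.602×10⁻¹⁹·2970/3.16×10⁻²⁶) ≈ 1.735×10⁵ m/s.
In the field: r = mv/(|q|B) = (3.16×10⁻²⁶)(1.735×10⁵)/((1.602×10⁻¹⁹)(0.399)) ≈ 0.0858 m.

r ≈ 0.0858 m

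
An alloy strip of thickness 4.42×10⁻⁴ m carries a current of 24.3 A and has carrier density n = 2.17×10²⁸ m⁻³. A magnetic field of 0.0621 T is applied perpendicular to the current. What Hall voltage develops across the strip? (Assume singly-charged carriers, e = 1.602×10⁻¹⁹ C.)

V_H ≈ 9.82×10⁻⁷ V

V_H = IB/(n e t).
V_H = (24.3)(0.0621)/((2.17×10²⁸)(1.602×10⁻¹⁹)(4.42×10⁻⁴)) ≈ 9.82×10⁻⁷ V.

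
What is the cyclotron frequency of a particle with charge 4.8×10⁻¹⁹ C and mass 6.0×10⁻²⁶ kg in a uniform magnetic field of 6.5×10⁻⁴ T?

f ≈ 830 Hz

f = |q|B/(2πm).
f = (4.8×10⁻¹⁹)(6.5×10⁻⁴)/(2π·6.0×10⁻²⁶) ≈ 830 Hz.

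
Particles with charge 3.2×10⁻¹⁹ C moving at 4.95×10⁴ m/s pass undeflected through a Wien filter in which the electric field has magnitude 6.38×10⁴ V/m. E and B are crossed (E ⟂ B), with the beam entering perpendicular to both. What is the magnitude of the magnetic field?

Balance of forces in the selector: qE = qvB ⇒ B = E/v.
B = 6.38×10⁴/4.95×10⁴ = 1.29 T.

B = 1.29 T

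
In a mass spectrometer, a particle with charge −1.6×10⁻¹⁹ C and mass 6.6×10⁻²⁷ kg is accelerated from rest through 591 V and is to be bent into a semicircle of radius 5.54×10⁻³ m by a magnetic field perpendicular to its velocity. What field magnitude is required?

v = √(2|q|V/m) = √(2·1.6×10⁻¹⁹·591/6.6×10⁻²⁷) ≈ 1.693×10⁵ m/s.
B = mv/(|q|r) = (6.6×10⁻²⁷)(1.693×10⁵)/((1.6×10⁻¹⁹)(5.54×10⁻³)) ≈ 1.26 T.

B ≈ 1.26 T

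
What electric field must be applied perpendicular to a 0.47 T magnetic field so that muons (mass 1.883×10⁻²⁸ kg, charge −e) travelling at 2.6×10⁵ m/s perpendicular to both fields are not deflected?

For straight-line motion qE = qvB, so E = vB.
E = 2.6×10⁵ × 0.47 = 1.2×10⁵ V/m.

E = 1.2×10⁵ V/m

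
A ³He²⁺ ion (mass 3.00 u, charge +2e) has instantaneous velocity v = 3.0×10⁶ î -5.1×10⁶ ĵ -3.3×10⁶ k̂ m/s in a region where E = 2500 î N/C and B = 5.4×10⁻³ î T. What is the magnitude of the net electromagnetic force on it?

v×B = (0, -1.78×10⁴, 2.75×10⁴) N/C.
E + v×B = (2500, -1.78×10⁴, 2.75×10⁴) N/C.
F = q(E + v×B) = (3.204×10⁻¹⁹ C)·(2500, -1.78×10⁴, 2.75×10⁴) = (8.01×10⁻¹⁶, -5.71×10⁻¹⁵, 8.82×10⁻¹⁵) N.
|F| = 1.05×10⁻¹⁴ N.

|F| ≈ 1.05×10⁻¹⁴ N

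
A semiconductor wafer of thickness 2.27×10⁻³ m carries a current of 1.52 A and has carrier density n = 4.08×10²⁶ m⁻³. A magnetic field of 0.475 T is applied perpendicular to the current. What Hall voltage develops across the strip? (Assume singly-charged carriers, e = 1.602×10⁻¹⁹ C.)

V_H = IB/(n e t).
V_H = (1.52)(0.475)/((4.08×10²⁶)(1.602×10⁻¹⁹)(2.27×10⁻³)) ≈ 4.87×10⁻⁶ V.

V_H ≈ 4.87×10⁻⁶ V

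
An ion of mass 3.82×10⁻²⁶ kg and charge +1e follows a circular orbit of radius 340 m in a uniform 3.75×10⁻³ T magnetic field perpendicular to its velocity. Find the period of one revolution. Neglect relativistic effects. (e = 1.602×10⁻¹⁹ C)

T ≈ 4.00×10⁻⁴ s

The cyclotron period depends only on m, q, B: T = 2πm/(|q|B).
T = 2π(3.82×10⁻²⁶)/((1.602×10⁻¹⁹)(3.75×10⁻³)) ≈ 4.00×10⁻⁴ s.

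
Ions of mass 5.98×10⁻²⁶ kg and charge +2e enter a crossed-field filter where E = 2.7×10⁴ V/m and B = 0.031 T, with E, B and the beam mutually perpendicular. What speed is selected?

Zero net Lorentz force requires |qE| = |q v×B|, i.e. E = vB.
v = E/B = 2.7×10⁴/0.031 = 8.7×10⁵ m/s.

v = 8.7×10⁵ m/s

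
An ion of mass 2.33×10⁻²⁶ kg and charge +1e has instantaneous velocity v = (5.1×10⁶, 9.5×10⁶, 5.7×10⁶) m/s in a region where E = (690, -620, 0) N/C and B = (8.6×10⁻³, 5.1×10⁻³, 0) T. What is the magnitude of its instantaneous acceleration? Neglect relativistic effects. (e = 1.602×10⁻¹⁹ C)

v×B = (-2.91×10⁴, 4.90×10⁴, -5.57×10⁴) N/C.
E + v×B = (-2.84×10⁴, 4.84×10⁴, -5.57×10⁴) N/C.
F = q(E + v×B) = (1.602×10⁻¹⁹ C)·(-2.84×10⁴, 4.84×10⁴, -5.57×10⁴) = (-4.55×10⁻¹⁵, 7.75×10⁻¹⁵, -8.92×10⁻¹⁵) N.
|a| = |F|/m = 1.266×10⁻¹⁴/2.33×10⁻²⁶ ≈ 5.44×10¹¹ m/s².

|a| ≈ 5.44×10¹¹ m/s²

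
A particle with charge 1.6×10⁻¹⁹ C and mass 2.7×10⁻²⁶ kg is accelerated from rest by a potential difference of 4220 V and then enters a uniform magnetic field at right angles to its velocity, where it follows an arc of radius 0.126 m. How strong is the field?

B ≈ 0.300 T

v = √(2|q|V/m) = √(2·1.6×10⁻¹⁹·4220/2.7×10⁻²⁶) ≈ 2.236×10⁵ m/s.
B = mv/(|q|r) = (2.7×10⁻²⁶)(2.236×10⁵)/((1.6×10⁻¹⁹)(0.126)) ≈ 0.300 T.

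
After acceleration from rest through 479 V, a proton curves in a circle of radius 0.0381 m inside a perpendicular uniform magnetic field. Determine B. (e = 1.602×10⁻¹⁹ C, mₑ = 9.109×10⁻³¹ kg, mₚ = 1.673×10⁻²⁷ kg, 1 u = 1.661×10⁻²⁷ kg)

v = √(2|q|V/m) = √(2·1.602×10⁻¹⁹·479/1.673×10⁻²⁷) ≈ 3.029×10⁵ m/s.
B = mv/(|q|r) = (1.673×10⁻²⁷)(3.029×10⁵)/((1.602×10⁻¹⁹)(0.0381)) ≈ 0.0830 T.

B ≈ 0.0830 T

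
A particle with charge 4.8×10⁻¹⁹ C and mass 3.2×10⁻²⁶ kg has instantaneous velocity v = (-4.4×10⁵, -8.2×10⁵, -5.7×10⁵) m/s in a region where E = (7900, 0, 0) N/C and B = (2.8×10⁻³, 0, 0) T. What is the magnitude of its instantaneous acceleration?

|a| ≈ 1.26×10¹¹ m/s²

v×B = (0, -1600, 2300) N/C.
E + v×B = (7900, -1600, 2300) N/C.
F = q(E + v×B) = (4.8×10⁻¹⁹ C)·(7900, -1600, 2300) = (3.79×10⁻¹⁵, -7.66×10⁻¹⁶, 1.10×10⁻¹⁵) N.
|a| = |F|/m = 4.023×10⁻¹⁵/3.2×10⁻²⁶ ≈ 1.26×10¹¹ m/s².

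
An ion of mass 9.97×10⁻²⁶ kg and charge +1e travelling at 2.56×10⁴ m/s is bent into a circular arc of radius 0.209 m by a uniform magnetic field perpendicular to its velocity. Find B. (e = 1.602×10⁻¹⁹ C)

From |q|vB = mv²/r, B = mv/(|q|r).
B = (9.97×10⁻²⁶)(2.56×10⁴)/((1.602×10⁻¹⁹)(0.209)) ≈ 0.0762 T.

B ≈ 0.0762 T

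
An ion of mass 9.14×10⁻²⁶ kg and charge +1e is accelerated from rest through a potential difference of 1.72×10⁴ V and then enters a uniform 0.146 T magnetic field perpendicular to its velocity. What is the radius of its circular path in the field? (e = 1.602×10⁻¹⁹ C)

r ≈ 0.960 m

Acceleration: |q|V = ½mv² ⇒ v = √(2|q|V/m) = √(2·1.602×10⁻¹⁹·1.72×10⁴/9.14×10⁻²⁶) ≈ 2.455×10⁵ m/s.
In the field: r = mv/(|q|B) = (9.14×10⁻²⁶)(2.455×10⁵)/((1.602×10⁻¹⁹)(0.146)) ≈ 0.960 m.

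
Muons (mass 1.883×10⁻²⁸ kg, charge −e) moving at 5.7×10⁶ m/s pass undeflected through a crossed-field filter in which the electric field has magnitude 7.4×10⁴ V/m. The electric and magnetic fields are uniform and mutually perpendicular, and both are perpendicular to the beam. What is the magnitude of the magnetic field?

Balance of forces in the selector: qE = qvB ⇒ B = E/v.
B = 7.4×10⁴/5.7×10⁶ = 0.013 T.

B = 0.013 T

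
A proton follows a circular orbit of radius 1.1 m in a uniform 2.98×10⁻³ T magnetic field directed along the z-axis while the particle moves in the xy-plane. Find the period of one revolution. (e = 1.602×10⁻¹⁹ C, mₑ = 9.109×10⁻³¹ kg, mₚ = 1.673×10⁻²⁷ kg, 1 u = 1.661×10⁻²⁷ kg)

The cyclotron period depends only on m, q, B: T = 2πm/(|q|B).
T = 2π(1.673×10⁻²⁷)/((1.602×10⁻¹⁹)(2.98×10⁻³)) ≈ 2.20×10⁻⁵ s.

T ≈ 2.20×10⁻⁵ s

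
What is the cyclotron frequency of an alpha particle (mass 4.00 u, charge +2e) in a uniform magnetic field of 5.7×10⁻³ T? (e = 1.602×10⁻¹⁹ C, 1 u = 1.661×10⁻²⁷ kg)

f ≈ 4.4×10⁴ Hz

f = |q|B/(2πm).
f = (3.204×10⁻¹⁹)(5.7×10⁻³)/(2π·6.644×10⁻²⁷) ≈ 4.4×10⁴ Hz.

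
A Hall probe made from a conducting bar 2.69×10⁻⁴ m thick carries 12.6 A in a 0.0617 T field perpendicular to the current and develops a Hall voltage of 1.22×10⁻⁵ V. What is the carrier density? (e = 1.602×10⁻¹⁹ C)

From V_H = IB/(n e t), n = IB/(V_H e t).
n = (12.6)(0.0617)/((1.22×10⁻⁵)(1.602×10⁻¹⁹)(2.69×10⁻⁴)) ≈ 1.48×10²⁷ m⁻³.

n ≈ 1.48×10²⁷ m⁻³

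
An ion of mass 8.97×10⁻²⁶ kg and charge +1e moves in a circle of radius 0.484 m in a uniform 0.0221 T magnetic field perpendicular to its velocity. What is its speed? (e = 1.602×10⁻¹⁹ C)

v ≈ 1.91×10⁴ m/s

From |q|vB = mv²/r, v = |q|Br/m.
v = (1.602×10⁻¹⁹)(0.0221)(0.484)/8.97×10⁻²⁶ ≈ 1.91×10⁴ m/s.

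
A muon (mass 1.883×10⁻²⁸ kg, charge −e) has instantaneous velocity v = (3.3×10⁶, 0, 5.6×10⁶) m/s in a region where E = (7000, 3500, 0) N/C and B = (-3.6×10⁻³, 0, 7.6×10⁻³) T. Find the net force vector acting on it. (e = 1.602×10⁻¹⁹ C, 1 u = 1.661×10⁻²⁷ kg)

v×B = (0, -4.52×10⁴, 0) N/C.
E + v×B = (7000, -4.17×10⁴, 0) N/C.
F = q(E + v×B) = (−1.602×10⁻¹⁹ C)·(7000, -4.17×10⁴, 0) = (-1.12×10⁻¹⁵, 6.69×10⁻¹⁵, 0) N.

F ≈ (-1.12×10⁻¹⁵, 6.69×10⁻¹⁵, 0) N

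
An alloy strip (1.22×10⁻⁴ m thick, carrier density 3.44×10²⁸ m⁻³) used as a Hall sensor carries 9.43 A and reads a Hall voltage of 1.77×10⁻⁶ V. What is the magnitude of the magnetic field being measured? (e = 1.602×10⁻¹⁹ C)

From V_H = IB/(n e t), B = V_H n e t / I.
B = (1.77×10⁻⁶)(3.44×10²⁸)(1.602×10⁻¹⁹)(1.22×10⁻⁴)/9.43 ≈ 0.126 T.

B ≈ 0.126 T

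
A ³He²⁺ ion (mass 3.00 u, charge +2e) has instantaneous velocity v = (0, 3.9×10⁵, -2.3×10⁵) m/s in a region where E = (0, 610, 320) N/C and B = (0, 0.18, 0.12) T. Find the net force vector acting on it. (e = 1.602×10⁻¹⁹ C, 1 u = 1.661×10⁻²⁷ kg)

v×B = (8.82×10⁴, 0, 0) N/C.
E + v×B = (8.82×10⁴, 610, 320) N/C.
F = q(E + v×B) = (3.204×10⁻¹⁹ C)·(8.82×10⁴, 610, 320) = (2.83×10⁻¹⁴, 1.95×10⁻¹⁶, 1.03×10⁻¹⁶) N.

F ≈ (2.83×10⁻¹⁴, 1.95×10⁻¹⁶, 1.03×10⁻¹⁶) N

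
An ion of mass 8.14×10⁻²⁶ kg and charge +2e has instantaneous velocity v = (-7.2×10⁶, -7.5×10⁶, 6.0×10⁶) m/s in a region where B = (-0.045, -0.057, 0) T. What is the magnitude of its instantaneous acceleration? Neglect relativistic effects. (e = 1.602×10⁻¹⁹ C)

v×B = (3.42×10⁵, -2.70×10⁵, 7.29×10⁴) N/C.
F = q v×B = (3.204×10⁻¹⁹ C)·(3.42×10⁵, -2.70×10⁵, 7.29×10⁴) = (1.10×10⁻¹³, -8.65×10⁻¹⁴, 2.34×10⁻¹⁴) N.
|a| = |F|/m = 1.415×10⁻¹³/8.14×10⁻²⁶ ≈ 1.74×10¹² m/s².

|a| ≈ 1.74×10¹² m/s²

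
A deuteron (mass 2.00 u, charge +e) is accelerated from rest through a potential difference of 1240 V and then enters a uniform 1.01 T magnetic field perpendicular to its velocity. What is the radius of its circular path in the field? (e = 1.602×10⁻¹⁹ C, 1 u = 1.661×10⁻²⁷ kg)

r ≈ 7.10×10⁻³ m

Acceleration: |q|V = ½mv² ⇒ v = √(2|q|V/m) = √(2·1.602×10⁻¹⁹·1240/3.322×10⁻²⁷) ≈ 3.458×10⁵ m/s.
In the field: r = mv/(|q|B) = (3.322×10⁻²⁷)(3.458×10⁵)/((1.602×10⁻¹⁹)(1.01)) ≈ 7.10×10⁻³ m.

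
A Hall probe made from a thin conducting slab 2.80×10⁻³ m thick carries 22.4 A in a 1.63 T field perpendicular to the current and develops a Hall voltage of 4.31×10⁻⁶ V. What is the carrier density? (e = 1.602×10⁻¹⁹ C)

n ≈ 1.89×10²⁸ m⁻³

From V_H = IB/(n e t), n = IB/(V_H e t).
n = (22.4)(1.63)/((4.31×10⁻⁶)(1.602×10⁻¹⁹)(2.80×10⁻³)) ≈ 1.89×10²⁸ m⁻³.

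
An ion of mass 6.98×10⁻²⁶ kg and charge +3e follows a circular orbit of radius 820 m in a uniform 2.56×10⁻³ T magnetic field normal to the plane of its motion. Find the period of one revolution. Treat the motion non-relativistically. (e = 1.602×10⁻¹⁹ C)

The cyclotron period depends only on m, q, B: T = 2πm/(|q|B).
T = 2π(6.98×10⁻²⁶)/((4.806×10⁻¹⁹)(2.56×10⁻³)) ≈ 3.56×10⁻⁴ s.

T ≈ 3.56×10⁻⁴ s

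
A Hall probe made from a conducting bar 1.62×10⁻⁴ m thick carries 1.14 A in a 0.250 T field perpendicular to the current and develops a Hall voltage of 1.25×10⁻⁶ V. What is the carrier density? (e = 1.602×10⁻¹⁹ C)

n ≈ 8.79×10²⁷ m⁻³

From V_H = IB/(n e t), n = IB/(V_H e t).
n = (1.14)(0.250)/((1.25×10⁻⁶)(1.602×10⁻¹⁹)(1.62×10⁻⁴)) ≈ 8.79×10²⁷ m⁻³.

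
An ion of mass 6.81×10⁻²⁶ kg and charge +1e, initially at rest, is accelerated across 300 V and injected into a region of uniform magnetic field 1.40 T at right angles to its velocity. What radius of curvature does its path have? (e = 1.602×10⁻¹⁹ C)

Acceleration: |q|V = ½mv² ⇒ v = √(2|q|V/m) = √(2·1.602×10⁻¹⁹·300/6.81×10⁻²⁶) ≈ 3.757×10⁴ m/s.
In the field: r = mv/(|q|B) = (6.81×10⁻²⁶)(3.757×10⁴)/((1.602×10⁻¹⁹)(1.40)) ≈ 0.0114 m.

r ≈ 0.0114 m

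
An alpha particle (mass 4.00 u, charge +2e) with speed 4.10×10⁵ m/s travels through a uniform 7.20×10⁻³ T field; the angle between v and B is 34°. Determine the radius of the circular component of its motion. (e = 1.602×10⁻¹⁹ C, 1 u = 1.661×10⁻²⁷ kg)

v⊥ = v sinθ = 4.10×10⁵·sin34° ≈ 2.293×10⁵ m/s.
r = m v⊥/(|q|B) = (6.644×10⁻²⁷)(2.293×10⁵)/((3.204×10⁻¹⁹)(7.20×10⁻³)) ≈ 0.660 m.

r ≈ 0.660 m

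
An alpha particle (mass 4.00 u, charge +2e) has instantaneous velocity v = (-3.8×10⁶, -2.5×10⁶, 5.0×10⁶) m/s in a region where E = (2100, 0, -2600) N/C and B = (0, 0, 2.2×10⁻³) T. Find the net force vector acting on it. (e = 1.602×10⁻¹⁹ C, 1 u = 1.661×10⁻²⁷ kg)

F ≈ (-1.09×10⁻¹⁵, 2.68×10⁻¹⁵, -8.33×10⁻¹⁶) N

v×B = (-5500, 8360, 0) N/C.
E + v×B = (-3400, 8360, -2600) N/C.
F = q(E + v×B) = (3.204×10⁻¹⁹ C)·(-3400, 8360, -2600) = (-1.09×10⁻¹⁵, 2.68×10⁻¹⁵, -8.33×10⁻¹⁶) N.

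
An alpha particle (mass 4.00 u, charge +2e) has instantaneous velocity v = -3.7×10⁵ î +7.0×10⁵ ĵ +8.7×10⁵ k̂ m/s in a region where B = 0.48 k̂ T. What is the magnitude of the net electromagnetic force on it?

v×B = (3.36×10⁵, 1.78×10⁵, 0) N/C.
F = q v×B = (3.204×10⁻¹⁹ C)·(3.36×10⁵, 1.78×10⁵, 0) = (1.08×10⁻¹³, 5.69×10⁻¹⁴, 0) N.
|F| = 1.22×10⁻¹³ N.

|F| ≈ 1.22×10⁻¹³ N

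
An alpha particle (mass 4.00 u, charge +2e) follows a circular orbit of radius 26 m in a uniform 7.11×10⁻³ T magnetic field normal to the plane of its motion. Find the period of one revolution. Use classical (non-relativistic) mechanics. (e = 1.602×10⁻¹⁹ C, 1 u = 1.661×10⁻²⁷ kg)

T ≈ 1.83×10⁻⁵ s

The cyclotron period depends only on m, q, B: T = 2πm/(|q|B).
T = 2π(6.644×10⁻²⁷)/((3.204×10⁻¹⁹)(7.11×10⁻³)) ≈ 1.83×10⁻⁵ s.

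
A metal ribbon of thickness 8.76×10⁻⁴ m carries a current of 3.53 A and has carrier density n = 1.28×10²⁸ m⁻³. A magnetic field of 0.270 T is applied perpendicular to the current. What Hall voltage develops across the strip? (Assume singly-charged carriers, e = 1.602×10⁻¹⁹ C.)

V_H ≈ 5.31×10⁻⁷ V

V_H = IB/(n e t).
V_H = (3.53)(0.270)/((1.28×10²⁸)(1.602×10⁻¹⁹)(8.76×10⁻⁴)) ≈ 5.31×10⁻⁷ V.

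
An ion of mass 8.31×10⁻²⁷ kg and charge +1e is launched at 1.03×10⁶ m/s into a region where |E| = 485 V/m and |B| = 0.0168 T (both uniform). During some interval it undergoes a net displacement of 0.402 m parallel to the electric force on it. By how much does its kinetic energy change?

ΔKE ≈ 3.12×10⁻¹⁷ J

The magnetic force is always ⟂ v and does no work; only the electric force changes KE.
ΔKE = F_E · d = |q|E d = (1.602×10⁻¹⁹)(485)(0.402) ≈ 3.12×10⁻¹⁷ J.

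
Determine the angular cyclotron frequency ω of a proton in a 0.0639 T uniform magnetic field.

ω = |q|B/m.
ω = (1.602×10⁻¹⁹)(0.0639)/1.673×10⁻²⁷ ≈ 6.12×10⁶ rad/s.

ω ≈ 6.12×10⁶ rad/s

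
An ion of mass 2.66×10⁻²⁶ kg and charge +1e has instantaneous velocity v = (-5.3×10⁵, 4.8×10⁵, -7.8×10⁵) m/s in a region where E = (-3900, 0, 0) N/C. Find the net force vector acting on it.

F ≈ (-6.25×10⁻¹⁶, 0, 0) N

Only an electric field acts, so F = qE = (1.602×10⁻¹⁹ C)·(-3900, 0, 0) = (-6.25×10⁻¹⁶, 0, 0) N.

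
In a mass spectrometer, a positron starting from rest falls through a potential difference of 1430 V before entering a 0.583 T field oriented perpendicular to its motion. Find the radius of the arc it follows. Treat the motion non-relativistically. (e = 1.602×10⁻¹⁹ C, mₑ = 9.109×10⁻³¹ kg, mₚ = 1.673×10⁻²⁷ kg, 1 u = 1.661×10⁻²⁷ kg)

Acceleration: |q|V = ½mv² ⇒ v = √(2|q|V/m) = √(2·1.602×10⁻¹⁹·1430/9.109×10⁻³¹) ≈ 2.243×10⁷ m/s.
In the field: r = mv/(|q|B) = (9.109×10⁻³¹)(2.243×10⁷)/((1.602×10⁻¹⁹)(0.583)) ≈ 2.19×10⁻⁴ m.

r ≈ 2.19×10⁻⁴ m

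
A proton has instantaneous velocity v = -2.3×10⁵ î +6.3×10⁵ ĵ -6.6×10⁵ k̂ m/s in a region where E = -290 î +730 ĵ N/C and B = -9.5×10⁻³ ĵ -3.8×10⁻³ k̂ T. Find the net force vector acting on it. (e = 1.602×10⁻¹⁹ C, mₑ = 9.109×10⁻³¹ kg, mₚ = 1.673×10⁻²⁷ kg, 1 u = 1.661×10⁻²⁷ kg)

F ≈ (-1.43×10⁻¹⁵, -2.31×10⁻¹⁷, 3.50×10⁻¹⁶) N

v×B = (-8660, -874, 2180) N/C.
E + v×B = (-8950, -144, 2180) N/C.
F = q(E + v×B) = (1.602×10⁻¹⁹ C)·(-8950, -144, 2180) = (-1.43×10⁻¹⁵, -2.31×10⁻¹⁷, 3.50×10⁻¹⁶) N.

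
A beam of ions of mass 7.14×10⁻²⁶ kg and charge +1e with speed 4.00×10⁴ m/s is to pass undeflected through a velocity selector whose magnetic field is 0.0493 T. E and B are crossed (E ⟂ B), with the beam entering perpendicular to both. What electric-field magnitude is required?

For straight-line motion qE = qvB, so E = vB.
E = 4.00×10⁴ × 0.0493 = 1970 V/m.

E = 1970 V/m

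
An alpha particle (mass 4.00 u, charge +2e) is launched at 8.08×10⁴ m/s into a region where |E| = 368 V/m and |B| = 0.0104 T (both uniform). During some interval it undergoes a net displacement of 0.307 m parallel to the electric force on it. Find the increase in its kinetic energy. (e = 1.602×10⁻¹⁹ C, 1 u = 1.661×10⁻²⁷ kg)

ΔKE ≈ 3.62×10⁻¹⁷ J

The magnetic force is always ⟂ v and does no work; only the electric force changes KE.
ΔKE = F_E · d = |q|E d = (3.204×10⁻¹⁹)(368)(0.307) ≈ 3.62×10⁻¹⁷ J.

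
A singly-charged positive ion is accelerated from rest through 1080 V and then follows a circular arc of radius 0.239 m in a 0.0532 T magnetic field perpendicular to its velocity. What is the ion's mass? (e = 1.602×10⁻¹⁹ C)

m ≈ 1.20×10⁻²⁶ kg

Combine |q|V = ½mv² and r = mv/(|q|B): eliminate v to get m = qB²r²/(2V).
m = (1.602×10⁻¹⁹)(0.0532)²(0.239)²/(2·1080) ≈ 1.20×10⁻²⁶ kg.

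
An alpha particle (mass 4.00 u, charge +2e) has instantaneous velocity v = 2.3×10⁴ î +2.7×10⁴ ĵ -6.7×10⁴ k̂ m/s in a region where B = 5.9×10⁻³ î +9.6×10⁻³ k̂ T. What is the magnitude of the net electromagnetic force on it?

v×B = (259, -616, -159) N/C.
F = q v×B = (3.204×10⁻¹⁹ C)·(259, -616, -159) = (8.30×10⁻¹⁷, -1.97×10⁻¹⁶, -5.10×10⁻¹⁷) N.
|F| = 2.20×10⁻¹⁶ N.

|F| ≈ 2.20×10⁻¹⁶ N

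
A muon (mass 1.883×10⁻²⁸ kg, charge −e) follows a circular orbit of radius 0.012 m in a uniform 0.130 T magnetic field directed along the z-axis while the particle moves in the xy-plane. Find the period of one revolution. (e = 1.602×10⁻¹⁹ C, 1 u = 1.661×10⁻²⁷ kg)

The cyclotron period depends only on m, q, B: T = 2πm/(|q|B).
T = 2π(1.883×10⁻²⁸)/((1.602×10⁻¹⁹)(0.130)) ≈ 5.68×10⁻⁸ s.

T ≈ 5.68×10⁻⁸ s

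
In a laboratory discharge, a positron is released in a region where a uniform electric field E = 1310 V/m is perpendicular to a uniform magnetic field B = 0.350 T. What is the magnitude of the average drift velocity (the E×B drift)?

v_d ≈ 3740 m/s

The steady drift has the magnetic force balancing the electric force, so v_d = E/B.
v_d = 1310/0.350 = 3740 m/s.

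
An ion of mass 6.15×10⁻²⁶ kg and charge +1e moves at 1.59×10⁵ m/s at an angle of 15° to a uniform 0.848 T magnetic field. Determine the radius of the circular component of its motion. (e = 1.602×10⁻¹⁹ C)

r ≈ 0.0186 m

v⊥ = v sinθ = 1.59×10⁵·sin15° ≈ 4.115×10⁴ m/s.
r = m v⊥/(|q|B) = (6.15×10⁻²⁶)(4.115×10⁴)/((1.602×10⁻¹⁹)(0.848)) ≈ 0.0186 m.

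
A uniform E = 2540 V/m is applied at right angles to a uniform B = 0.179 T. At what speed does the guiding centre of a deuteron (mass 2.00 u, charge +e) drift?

In crossed fields the guiding centre drifts at v_d = |E×B|/B² = E/B, independent of charge and mass.
v_d = 2540/0.179 = 1.42×10⁴ m/s.

v_d ≈ 1.42×10⁴ m/s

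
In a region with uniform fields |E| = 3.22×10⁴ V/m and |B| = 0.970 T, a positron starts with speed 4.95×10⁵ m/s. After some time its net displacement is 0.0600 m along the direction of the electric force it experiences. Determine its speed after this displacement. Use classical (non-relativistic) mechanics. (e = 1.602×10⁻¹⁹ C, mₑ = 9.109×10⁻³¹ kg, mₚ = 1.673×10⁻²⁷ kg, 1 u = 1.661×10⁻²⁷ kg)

B does no work; ΔKE = |q|E d.
½mv_f² = ½mv₀² + |q|Ed = ½(9.109×10⁻³¹)(4.95×10⁵)² + (1.602×10⁻¹⁹)(3.22×10⁴)(0.0600) ≈ 1.116×10⁻¹⁹ J + 3.095×10⁻¹⁶ J ≈ 3.096×10⁻¹⁶ J.
v_f = √(2·3.096×10⁻¹⁶/9.109×10⁻³¹) ≈ 2.61×10⁷ m/s.

v_f ≈ 2.61×10⁷ m/s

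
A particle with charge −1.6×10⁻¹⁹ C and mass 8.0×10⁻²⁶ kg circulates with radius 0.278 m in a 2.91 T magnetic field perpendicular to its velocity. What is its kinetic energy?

KE ≈ 1.05×10⁻¹³ J

v = |q|Br/m, then KE = ½mv² = (qBr)²/(2m).
v = (1.6×10⁻¹⁹)(2.91)(0.278)/8.0×10⁻²⁶ ≈ 1.618×10⁶ m/s.
KE = ½(8.0×10⁻²⁶)(1.618×10⁶)² ≈ 1.05×10⁻¹³ J.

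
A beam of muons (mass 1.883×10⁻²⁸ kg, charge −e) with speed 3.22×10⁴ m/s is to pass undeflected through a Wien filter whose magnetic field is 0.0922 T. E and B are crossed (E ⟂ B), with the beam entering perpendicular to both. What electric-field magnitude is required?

E = 2970 V/m

For straight-line motion qE = qvB, so E = vB.
E = 3.22×10⁴ × 0.0922 = 2970 V/m.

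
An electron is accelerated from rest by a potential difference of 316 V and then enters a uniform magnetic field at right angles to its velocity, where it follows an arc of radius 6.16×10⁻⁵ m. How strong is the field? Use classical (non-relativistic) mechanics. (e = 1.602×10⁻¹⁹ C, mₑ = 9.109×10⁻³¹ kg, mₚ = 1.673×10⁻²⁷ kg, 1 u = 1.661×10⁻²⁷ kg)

B ≈ 0.973 T

v = √(2|q|V/m) = √(2·1.602×10⁻¹⁹·316/9.109×10⁻³¹) ≈ 1.054×10⁷ m/s.
B = mv/(|q|r) = (9.109×10⁻³¹)(1.054×10⁷)/((1.602×10⁻¹⁹)(6.16×10⁻⁵)) ≈ 0.973 T.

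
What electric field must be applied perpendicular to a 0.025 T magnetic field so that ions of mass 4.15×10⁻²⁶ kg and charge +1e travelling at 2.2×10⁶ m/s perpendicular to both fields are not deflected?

For straight-line motion qE = qvB, so E = vB.
E = 2.2×10⁶ × 0.025 = 5.5×10⁴ V/m.

E = 5.5×10⁴ V/m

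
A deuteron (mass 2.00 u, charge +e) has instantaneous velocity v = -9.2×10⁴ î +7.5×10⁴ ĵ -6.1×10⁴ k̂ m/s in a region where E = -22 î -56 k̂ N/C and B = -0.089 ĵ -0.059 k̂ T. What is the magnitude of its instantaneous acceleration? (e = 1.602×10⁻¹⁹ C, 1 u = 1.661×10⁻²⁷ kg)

|a| ≈ 6.70×10¹¹ m/s²

v×B = (-9850, -5430, 8190) N/C.
E + v×B = (-9880, -5430, 8130) N/C.
F = q(E + v×B) = (1.602×10⁻¹⁹ C)·(-9880, -5430, 8130) = (-1.58×10⁻¹⁵, -8.70×10⁻¹⁶, 1.30×10⁻¹⁵) N.
|a| = |F|/m = 2.226×10⁻¹⁵/3.322×10⁻²⁷ ≈ 6.70×10¹¹ m/s².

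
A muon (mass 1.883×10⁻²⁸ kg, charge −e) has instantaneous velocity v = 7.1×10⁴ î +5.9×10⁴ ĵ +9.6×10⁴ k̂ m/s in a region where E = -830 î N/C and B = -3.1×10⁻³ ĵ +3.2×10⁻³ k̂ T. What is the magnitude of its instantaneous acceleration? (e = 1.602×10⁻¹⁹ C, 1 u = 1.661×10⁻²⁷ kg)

v×B = (486, -227, -220) N/C.
E + v×B = (-344, -227, -220) N/C.
F = q(E + v×B) = (−1.602×10⁻¹⁹ C)·(-344, -227, -220) = (5.50×10⁻¹⁷, 3.64×10⁻¹⁷, 3.53×10⁻¹⁷) N.
|a| = |F|/m = 7.482×10⁻¹⁷/1.883×10⁻²⁸ ≈ 3.97×10¹¹ m/s².

|a| ≈ 3.97×10¹¹ m/s²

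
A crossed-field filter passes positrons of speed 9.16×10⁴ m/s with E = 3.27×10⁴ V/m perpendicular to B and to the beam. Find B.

Balance of forces in the selector: qE = qvB ⇒ B = E/v.
B = 3.27×10⁴/9.16×10⁴ = 0.357 T.

B = 0.357 T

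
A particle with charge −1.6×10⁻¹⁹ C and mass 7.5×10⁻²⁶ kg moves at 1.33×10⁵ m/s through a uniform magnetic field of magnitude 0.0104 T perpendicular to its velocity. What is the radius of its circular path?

The magnetic force provides the centripetal force: |q|vB = mv²/r.
r = mv/(|q|B) = (7.5×10⁻²⁶)(1.33×10⁵)/((1.6×10⁻¹⁹)(0.0104)) ≈ 5.99 m.

r ≈ 5.99 m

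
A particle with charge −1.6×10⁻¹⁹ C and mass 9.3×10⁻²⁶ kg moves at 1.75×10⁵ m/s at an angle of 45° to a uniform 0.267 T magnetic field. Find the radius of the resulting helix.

v⊥ = v sinθ = 1.75×10⁵·sin45° ≈ 1.237×10⁵ m/s.
r = m v⊥/(|q|B) = (9.3×10⁻²⁶)(1.237×10⁵)/((1.6×10⁻¹⁹)(0.267)) ≈ 0.269 m.

r ≈ 0.269 m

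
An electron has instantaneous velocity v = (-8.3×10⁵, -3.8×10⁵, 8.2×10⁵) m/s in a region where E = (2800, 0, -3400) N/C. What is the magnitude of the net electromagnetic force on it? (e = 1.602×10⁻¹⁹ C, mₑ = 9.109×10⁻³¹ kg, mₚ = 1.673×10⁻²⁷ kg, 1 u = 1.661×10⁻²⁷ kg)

Only an electric field acts, so F = qE = (−1.602×10⁻¹⁹ C)·(2800, 0, -3400) = (-4.49×10⁻¹⁶, 0, 5.45×10⁻¹⁶) N.
|F| = 7.06×10⁻¹⁶ N.

|F| ≈ 7.06×10⁻¹⁶ N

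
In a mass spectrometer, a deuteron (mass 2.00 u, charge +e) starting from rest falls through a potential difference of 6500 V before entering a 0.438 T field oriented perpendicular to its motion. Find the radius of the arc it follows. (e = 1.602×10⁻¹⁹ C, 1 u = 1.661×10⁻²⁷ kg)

r ≈ 0.0375 m

Acceleration: |q|V = ½mv² ⇒ v = √(2|q|V/m) = √(2·1.602×10⁻¹⁹·6500/3.322×10⁻²⁷) ≈ 7.918×10⁵ m/s.
In the field: r = mv/(|q|B) = (3.322×10⁻²⁷)(7.918×10⁵)/((1.602×10⁻¹⁹)(0.438)) ≈ 0.0375 m.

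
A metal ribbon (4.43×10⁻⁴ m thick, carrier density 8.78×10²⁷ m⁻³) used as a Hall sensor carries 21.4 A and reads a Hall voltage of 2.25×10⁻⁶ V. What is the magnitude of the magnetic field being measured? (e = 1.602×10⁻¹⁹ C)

From V_H = IB/(n e t), B = V_H n e t / I.
B = (2.25×10⁻⁶)(8.78×10²⁷)(1.602×10⁻¹⁹)(4.43×10⁻⁴)/21.4 ≈ 0.0655 T.

B ≈ 0.0655 T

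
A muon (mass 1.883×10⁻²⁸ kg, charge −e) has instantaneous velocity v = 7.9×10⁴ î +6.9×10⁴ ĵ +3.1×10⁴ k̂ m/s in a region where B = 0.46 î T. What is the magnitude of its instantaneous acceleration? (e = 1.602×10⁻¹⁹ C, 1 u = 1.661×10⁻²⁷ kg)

v×B = (0, 1.43×10⁴, -3.17×10⁴) N/C.
F = q v×B = (−1.602×10⁻¹⁹ C)·(0, 1.43×10⁴, -3.17×10⁴) = (0, -2.28×10⁻¹⁵, 5.08×10⁻¹⁵) N.
|a| = |F|/m = 5.574×10⁻¹⁵/1.883×10⁻²⁸ ≈ 2.96×10¹³ m/s².

|a| ≈ 2.96×10¹³ m/s²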